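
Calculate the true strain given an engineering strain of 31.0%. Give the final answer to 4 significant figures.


epsilon_true = ln(1 + epsilon_eng)
epsilon_true = ln(1 + 0.31)
epsilon_true = 0.27


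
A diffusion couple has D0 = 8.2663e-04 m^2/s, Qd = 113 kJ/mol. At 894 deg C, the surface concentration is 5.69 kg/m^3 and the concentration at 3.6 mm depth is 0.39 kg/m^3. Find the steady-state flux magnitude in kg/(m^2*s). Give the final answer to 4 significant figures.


Step 1: D = D0 * exp(-Qd/(R*T))
T = 894 + 273.15 = 1167.15 K
D = 8.2663e-04 * exp(-113e3 / (8.314 * 1167.15)) = 7.24312e-09 m^2/s
Step 2: J = D * (C1 - C2) / dx
J = 7.24312e-09 * (5.69 - 0.39) / 3.6e-03
J = 1.066e-05 kg/(m^2*s)


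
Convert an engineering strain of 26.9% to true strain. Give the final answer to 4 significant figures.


epsilon_true = ln(1 + epsilon_eng)
epsilon_true = ln(1 + 0.269)
epsilon_true = 0.2382


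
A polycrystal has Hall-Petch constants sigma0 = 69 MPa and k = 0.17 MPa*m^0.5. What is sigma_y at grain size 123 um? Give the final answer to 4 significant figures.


sigma_y = sigma0 + k / sqrt(d)
d = 123 um = 1.23e-04 m
sigma_y = 69 + 0.17 / sqrt(1.23e-04)
sigma_y = 84.33 MPa


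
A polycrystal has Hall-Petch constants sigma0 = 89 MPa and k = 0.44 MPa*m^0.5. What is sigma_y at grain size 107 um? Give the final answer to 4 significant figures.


sigma_y = sigma0 + k / sqrt(d)
d = 107 um = 1.07e-04 m
sigma_y = 89 + 0.44 / sqrt(1.07e-04)
sigma_y = 131.5 MPa


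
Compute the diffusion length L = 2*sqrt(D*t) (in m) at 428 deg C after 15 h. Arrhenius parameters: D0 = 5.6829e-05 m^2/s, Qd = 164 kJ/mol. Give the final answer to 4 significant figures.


Step 1: D = D0 * exp(-Qd/(R*T))
T = 701.15 K
D = 5.6829e-05 * exp(-164e3 / (8.314 * 701.15)) = 3.43851e-17 m^2/s
Step 2: L = 2*sqrt(D*t)
t = 15 h = 54000 s
L = 2*sqrt(3.43851e-17 * 54000) = 2.725e-06 m


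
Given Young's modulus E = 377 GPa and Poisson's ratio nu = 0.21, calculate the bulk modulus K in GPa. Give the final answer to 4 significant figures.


K = E / (3*(1-2*nu))
K = 377 / (3*(1-2*0.21))
K = 216.7 GPa


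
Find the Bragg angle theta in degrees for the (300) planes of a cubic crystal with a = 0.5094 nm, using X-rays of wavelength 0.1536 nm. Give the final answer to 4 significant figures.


d = a / sqrt(h^2+k^2+l^2)
d = 0.5094 / sqrt(9) = 0.1698 nm
lambda = 2*d*sin(theta)  =>  sin(theta) = lambda / (2*d)
sin(theta) = 0.1536 / (2 * 0.1698) = 0.452297
theta = 26.89 deg


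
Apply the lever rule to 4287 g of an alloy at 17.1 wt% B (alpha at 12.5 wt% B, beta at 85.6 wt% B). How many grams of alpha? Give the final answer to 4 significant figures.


f_alpha = (C_beta - C0) / (C_beta - C_alpha)
f_alpha = (85.6 - 17.1) / (85.6 - 12.5) = 0.937073
m_alpha = f_alpha * m_total = 0.937073 * 4287 = 4017 g


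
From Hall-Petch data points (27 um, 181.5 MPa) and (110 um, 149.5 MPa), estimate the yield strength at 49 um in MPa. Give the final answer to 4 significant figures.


sigma_y = sigma0 + k / sqrt(d)
1/sqrt(d1) = 1/sqrt(2.7e-05) = 192.45;  1/sqrt(d2) = 95.3463
k = (sigma1 - sigma2) / (1/sqrt(d1) - 1/sqrt(d2)) = (181.5 - 149.5) / (192.45 - 95.3463) = 0.329544 MPa*m^0.5
sigma0 = sigma1 - k/sqrt(d1) = 181.5 - 0.329544*192.45 = 118.079 MPa
sigma_y(d3) = 118.079 + 0.329544 / sqrt(4.9e-05) = 165.2 MPa


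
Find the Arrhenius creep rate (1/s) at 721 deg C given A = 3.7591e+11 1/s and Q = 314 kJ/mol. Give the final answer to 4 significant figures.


rate = A * exp(-Q / (R*T))
T = 721 + 273.15 = 994.15 K
rate = 3.7591e+11 * exp(-314e3 / (8.314 * 994.15))
rate = 1.192e-05 1/s


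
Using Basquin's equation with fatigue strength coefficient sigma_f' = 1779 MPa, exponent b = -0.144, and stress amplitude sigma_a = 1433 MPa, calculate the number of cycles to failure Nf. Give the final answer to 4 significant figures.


sigma_a = sigma_f' * (2*Nf)^b
2*Nf = (sigma_a / sigma_f')^(1/b)
2*Nf = (1433 / 1779)^(1/-0.144)
2*Nf = 4.49045
Nf = 2.245 cycles


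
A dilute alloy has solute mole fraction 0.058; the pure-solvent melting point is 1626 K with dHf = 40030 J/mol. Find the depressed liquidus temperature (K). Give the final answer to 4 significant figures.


dT = R*Tm^2*x / dHf
dT = 8.314 * 1626^2 * 0.058 / 40030
dT = 31.8488 K
T_new = 1626 - 31.8488 = 1594 K


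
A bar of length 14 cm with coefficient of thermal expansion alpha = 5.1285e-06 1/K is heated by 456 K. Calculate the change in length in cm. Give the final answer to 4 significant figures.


dL = L0 * alpha * dT
dL = 14 * 5.1285e-06 * 456
dL = 0.03274 cm


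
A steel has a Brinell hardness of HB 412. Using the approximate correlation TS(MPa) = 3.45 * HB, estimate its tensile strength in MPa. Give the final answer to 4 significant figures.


TS (MPa) = 3.45 * HB
TS = 3.45 * 412
TS = 1421 MPa


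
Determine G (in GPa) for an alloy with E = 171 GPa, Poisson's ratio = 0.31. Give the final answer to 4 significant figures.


G = E / (2*(1+nu))
G = 171 / (2*(1+0.31))
G = 65.27 GPa


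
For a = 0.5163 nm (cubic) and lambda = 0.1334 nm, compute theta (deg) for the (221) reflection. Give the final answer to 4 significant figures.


d = a / sqrt(h^2+k^2+l^2)
d = 0.5163 / sqrt(9) = 0.1721 nm
lambda = 2*d*sin(theta)  =>  sin(theta) = lambda / (2*d)
sin(theta) = 0.1334 / (2 * 0.1721) = 0.387565
theta = 22.8 deg


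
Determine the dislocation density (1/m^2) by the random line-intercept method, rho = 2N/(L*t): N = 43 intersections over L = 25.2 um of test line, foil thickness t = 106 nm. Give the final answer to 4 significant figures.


rho = 2N / (L * t)
L = 25.2 um = 2.52e-05 m, t = 106 nm = 1.06e-07 m
rho = 2 * 43 / (2.52e-05 * 1.06e-07)
rho = 3.22e+13 1/m^2


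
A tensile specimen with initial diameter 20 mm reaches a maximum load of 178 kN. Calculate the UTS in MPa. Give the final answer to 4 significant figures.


A0 = pi*(d/2)^2 = pi*(20/2)^2 = 314.159 mm^2
UTS = F_max / A0 = 178*1000 / 314.159
UTS = 566.6 MPa


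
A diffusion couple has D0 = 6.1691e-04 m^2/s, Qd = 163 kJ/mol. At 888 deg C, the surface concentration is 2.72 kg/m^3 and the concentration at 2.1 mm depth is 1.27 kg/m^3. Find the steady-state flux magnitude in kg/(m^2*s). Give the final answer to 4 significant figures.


Step 1: D = D0 * exp(-Qd/(R*T))
T = 888 + 273.15 = 1161.15 K
D = 6.1691e-04 * exp(-163e3 / (8.314 * 1161.15)) = 2.86655e-11 m^2/s
Step 2: J = D * (C1 - C2) / dx
J = 2.86655e-11 * (2.72 - 1.27) / 2.1e-03
J = 1.979e-08 kg/(m^2*s)


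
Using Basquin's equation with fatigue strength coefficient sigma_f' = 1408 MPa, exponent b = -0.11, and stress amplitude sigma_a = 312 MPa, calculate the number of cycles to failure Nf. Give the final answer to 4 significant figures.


sigma_a = sigma_f' * (2*Nf)^b
2*Nf = (sigma_a / sigma_f')^(1/b)
2*Nf = (312 / 1408)^(1/-0.11)
2*Nf = 890282
Nf = 445100 cycles


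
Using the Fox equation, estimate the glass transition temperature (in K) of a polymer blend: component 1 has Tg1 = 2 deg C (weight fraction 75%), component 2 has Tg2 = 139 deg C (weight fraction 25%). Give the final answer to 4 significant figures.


1/Tg = w1/Tg1 + w2/Tg2 (in Kelvin)
Tg1 = 275.15 K, Tg2 = 412.15 K
1/Tg = 0.75/275.15 + 0.25/412.15
Tg = 300.1 K


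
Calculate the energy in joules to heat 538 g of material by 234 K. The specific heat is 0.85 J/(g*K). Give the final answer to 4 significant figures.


Q = m * cp * dT
Q = 538 * 0.85 * 234
Q = 107000 J


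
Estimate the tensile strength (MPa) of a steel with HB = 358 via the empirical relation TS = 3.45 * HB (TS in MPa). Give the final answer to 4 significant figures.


TS (MPa) = 3.45 * HB
TS = 3.45 * 358
TS = 1235 MPa


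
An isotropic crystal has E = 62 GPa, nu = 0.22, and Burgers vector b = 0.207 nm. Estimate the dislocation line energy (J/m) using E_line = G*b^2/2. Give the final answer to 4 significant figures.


Step 1: G = E / (2*(1+nu))
G = 62 / (2*(1+0.22)) = 25.4098 GPa = 2.54098e+10 Pa
Step 2: E_line = G*b^2/2
b = 0.207 nm = 2.07e-10 m
E_line = 0.5 * 2.54098e+10 * (2.07e-10)^2 = 5.444e-10 J/m


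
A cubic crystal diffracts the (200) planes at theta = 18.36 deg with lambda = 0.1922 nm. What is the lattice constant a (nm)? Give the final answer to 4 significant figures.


d = lambda / (2*sin(theta))
d = 0.1922 / (2*sin(18.36 deg))
d = 0.305092 nm
a = d * sqrt(h^2+k^2+l^2) = 0.305092 * sqrt(4)
a = 0.6102 nm


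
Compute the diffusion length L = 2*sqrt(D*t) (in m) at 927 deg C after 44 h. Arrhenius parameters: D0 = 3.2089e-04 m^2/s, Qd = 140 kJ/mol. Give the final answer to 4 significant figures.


Step 1: D = D0 * exp(-Qd/(R*T))
T = 1200.15 K
D = 3.2089e-04 * exp(-140e3 / (8.314 * 1200.15)) = 2.58736e-10 m^2/s
Step 2: L = 2*sqrt(D*t)
t = 44 h = 158400 s
L = 2*sqrt(2.58736e-10 * 158400) = 0.0128 m


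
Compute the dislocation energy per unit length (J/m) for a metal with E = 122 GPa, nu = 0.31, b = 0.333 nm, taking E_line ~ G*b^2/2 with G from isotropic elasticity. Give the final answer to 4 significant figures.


Step 1: G = E / (2*(1+nu))
G = 122 / (2*(1+0.31)) = 46.5649 GPa = 4.65649e+10 Pa
Step 2: E_line = G*b^2/2
b = 0.333 nm = 3.33e-10 m
E_line = 0.5 * 4.65649e+10 * (3.33e-10)^2 = 2.582e-09 J/m


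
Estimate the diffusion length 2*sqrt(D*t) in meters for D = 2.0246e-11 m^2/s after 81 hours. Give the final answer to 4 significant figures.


t = 81 hr = 291600 s
Diffusion length = 2*sqrt(D*t)
= 2*sqrt(2.0246e-11 * 291600)
= 4.86e-03 m


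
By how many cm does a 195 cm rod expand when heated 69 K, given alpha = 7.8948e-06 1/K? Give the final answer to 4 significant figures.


dL = L0 * alpha * dT
dL = 195 * 7.8948e-06 * 69
dL = 0.1062 cm


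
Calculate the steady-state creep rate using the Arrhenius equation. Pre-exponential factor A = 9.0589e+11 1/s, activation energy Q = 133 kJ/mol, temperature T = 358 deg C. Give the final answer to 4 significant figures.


rate = A * exp(-Q / (R*T))
T = 358 + 273.15 = 631.15 K
rate = 9.0589e+11 * exp(-133e3 / (8.314 * 631.15))
rate = 8.901 1/s


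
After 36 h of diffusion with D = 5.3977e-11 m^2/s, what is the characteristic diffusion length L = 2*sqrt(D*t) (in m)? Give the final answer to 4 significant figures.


t = 36 hr = 129600 s
Diffusion length = 2*sqrt(D*t)
= 2*sqrt(5.3977e-11 * 129600)
= 5.29e-03 m


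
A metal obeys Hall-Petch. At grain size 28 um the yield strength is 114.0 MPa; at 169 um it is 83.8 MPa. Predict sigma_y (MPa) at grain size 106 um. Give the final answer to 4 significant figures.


sigma_y = sigma0 + k / sqrt(d)
1/sqrt(d1) = 1/sqrt(2.8e-05) = 188.982;  1/sqrt(d2) = 76.9231
k = (sigma1 - sigma2) / (1/sqrt(d1) - 1/sqrt(d2)) = (114.0 - 83.8) / (188.982 - 76.9231) = 0.269501 MPa*m^0.5
sigma0 = sigma1 - k/sqrt(d1) = 114.0 - 0.269501*188.982 = 63.0692 MPa
sigma_y(d3) = 63.0692 + 0.269501 / sqrt(1.06e-04) = 89.25 MPa


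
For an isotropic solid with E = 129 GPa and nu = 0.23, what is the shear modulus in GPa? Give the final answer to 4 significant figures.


G = E / (2*(1+nu))
G = 129 / (2*(1+0.23))
G = 52.44 GPa


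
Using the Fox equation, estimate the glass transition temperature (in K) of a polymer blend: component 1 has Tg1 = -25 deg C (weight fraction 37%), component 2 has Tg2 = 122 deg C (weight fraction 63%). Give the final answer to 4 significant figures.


1/Tg = w1/Tg1 + w2/Tg2 (in Kelvin)
Tg1 = 248.15 K, Tg2 = 395.15 K
1/Tg = 0.37/248.15 + 0.63/395.15
Tg = 324.1 K


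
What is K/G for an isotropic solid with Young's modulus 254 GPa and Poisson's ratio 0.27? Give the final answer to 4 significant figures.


G = E / (2*(1+nu))
G = 254 / (2*(1+0.27)) = 100 GPa
K = E / (3*(1-2*nu))
K = 254 / (3*(1-2*0.27)) = 184.058 GPa
K/G = 184.058 / 100 = 1.841


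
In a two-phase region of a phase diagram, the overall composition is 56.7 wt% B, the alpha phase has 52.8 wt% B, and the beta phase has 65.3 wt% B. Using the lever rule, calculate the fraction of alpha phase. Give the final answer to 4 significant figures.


f_alpha = (C_beta - C0) / (C_beta - C_alpha)
f_alpha = (65.3 - 56.7) / (65.3 - 52.8)
f_alpha = 0.688


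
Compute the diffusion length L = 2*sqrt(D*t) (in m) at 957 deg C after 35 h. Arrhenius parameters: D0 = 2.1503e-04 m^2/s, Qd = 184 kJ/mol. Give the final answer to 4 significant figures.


Step 1: D = D0 * exp(-Qd/(R*T))
T = 1230.15 K
D = 2.1503e-04 * exp(-184e3 / (8.314 * 1230.15)) = 3.30527e-12 m^2/s
Step 2: L = 2*sqrt(D*t)
t = 35 h = 126000 s
L = 2*sqrt(3.30527e-12 * 126000) = 1.291e-03 m


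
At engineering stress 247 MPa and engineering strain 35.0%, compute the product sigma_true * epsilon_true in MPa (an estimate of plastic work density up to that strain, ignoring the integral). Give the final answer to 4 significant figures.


sigma_true = sigma_eng * (1 + epsilon_eng)
sigma_true = 247 * (1 + 0.35) = 333.45 MPa
epsilon_true = ln(1 + epsilon_eng)
epsilon_true = ln(1 + 0.35) = 0.300105
sigma_true * epsilon_true = 333.45 * 0.300105 = 100.1 MPa


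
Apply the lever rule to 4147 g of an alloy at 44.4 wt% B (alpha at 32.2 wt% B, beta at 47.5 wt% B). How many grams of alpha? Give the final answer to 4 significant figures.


f_alpha = (C_beta - C0) / (C_beta - C_alpha)
f_alpha = (47.5 - 44.4) / (47.5 - 32.2) = 0.202614
m_alpha = f_alpha * m_total = 0.202614 * 4147 = 840.2 g


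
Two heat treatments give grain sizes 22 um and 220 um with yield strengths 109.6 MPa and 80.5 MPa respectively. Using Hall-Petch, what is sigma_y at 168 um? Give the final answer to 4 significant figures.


sigma_y = sigma0 + k / sqrt(d)
1/sqrt(d1) = 1/sqrt(2.2e-05) = 213.201;  1/sqrt(d2) = 67.42
k = (sigma1 - sigma2) / (1/sqrt(d1) - 1/sqrt(d2)) = (109.6 - 80.5) / (213.201 - 67.42) = 0.199615 MPa*m^0.5
sigma0 = sigma1 - k/sqrt(d1) = 109.6 - 0.199615*213.201 = 67.042 MPa
sigma_y(d3) = 67.042 + 0.199615 / sqrt(1.68e-04) = 82.44 MPa


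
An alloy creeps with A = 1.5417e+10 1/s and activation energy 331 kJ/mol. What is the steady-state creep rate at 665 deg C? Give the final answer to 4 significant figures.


rate = A * exp(-Q / (R*T))
T = 665 + 273.15 = 938.15 K
rate = 1.5417e+10 * exp(-331e3 / (8.314 * 938.15))
rate = 5.725e-09 1/s


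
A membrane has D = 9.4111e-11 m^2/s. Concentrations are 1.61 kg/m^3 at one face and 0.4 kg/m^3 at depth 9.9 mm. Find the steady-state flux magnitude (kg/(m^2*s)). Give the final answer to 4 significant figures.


J = -D * (dC/dx) = D * (C1 - C2) / dx
J = 9.4111e-11 * (1.61 - 0.4) / 9.9e-03
J = 1.15e-08 kg/(m^2*s)


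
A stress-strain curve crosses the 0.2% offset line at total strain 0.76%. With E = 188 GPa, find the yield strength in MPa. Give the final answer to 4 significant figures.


Offset strain = 0.002
Elastic strain at yield = total_strain - offset = 7.6e-03 - 0.002 = 5.6e-03
sigma_y = E * elastic_strain = 188000 * 5.6e-03
sigma_y = 1053 MPa


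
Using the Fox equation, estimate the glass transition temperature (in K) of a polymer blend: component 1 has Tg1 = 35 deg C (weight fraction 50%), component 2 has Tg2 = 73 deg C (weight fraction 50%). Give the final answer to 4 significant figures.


1/Tg = w1/Tg1 + w2/Tg2 (in Kelvin)
Tg1 = 308.15 K, Tg2 = 346.15 K
1/Tg = 0.5/308.15 + 0.5/346.15
Tg = 326 K


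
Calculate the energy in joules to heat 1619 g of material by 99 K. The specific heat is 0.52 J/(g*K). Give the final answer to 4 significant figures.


Q = m * cp * dT
Q = 1619 * 0.52 * 99
Q = 83350 J


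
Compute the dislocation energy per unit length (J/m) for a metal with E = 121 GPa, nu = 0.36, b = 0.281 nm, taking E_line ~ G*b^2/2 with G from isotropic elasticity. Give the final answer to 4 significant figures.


Step 1: G = E / (2*(1+nu))
G = 121 / (2*(1+0.36)) = 44.4853 GPa = 4.44853e+10 Pa
Step 2: E_line = G*b^2/2
b = 0.281 nm = 2.81e-10 m
E_line = 0.5 * 4.44853e+10 * (2.81e-10)^2 = 1.756e-09 J/m


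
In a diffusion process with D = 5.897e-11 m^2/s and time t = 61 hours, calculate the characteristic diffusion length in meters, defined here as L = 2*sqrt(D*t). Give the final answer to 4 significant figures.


t = 61 hr = 219600 s
Diffusion length = 2*sqrt(D*t)
= 2*sqrt(5.897e-11 * 219600)
= 7.197e-03 m


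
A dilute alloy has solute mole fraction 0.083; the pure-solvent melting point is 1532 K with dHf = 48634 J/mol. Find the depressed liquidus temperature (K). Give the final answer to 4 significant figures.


dT = R*Tm^2*x / dHf
dT = 8.314 * 1532^2 * 0.083 / 48634
dT = 33.3016 K
T_new = 1532 - 33.3016 = 1499 K


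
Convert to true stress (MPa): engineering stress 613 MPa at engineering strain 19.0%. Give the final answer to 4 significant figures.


sigma_true = sigma_eng * (1 + epsilon_eng)
sigma_true = 613 * (1 + 0.19)
sigma_true = 729.5 MPa


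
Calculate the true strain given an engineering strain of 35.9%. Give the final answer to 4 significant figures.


epsilon_true = ln(1 + epsilon_eng)
epsilon_true = ln(1 + 0.359)
epsilon_true = 0.3067


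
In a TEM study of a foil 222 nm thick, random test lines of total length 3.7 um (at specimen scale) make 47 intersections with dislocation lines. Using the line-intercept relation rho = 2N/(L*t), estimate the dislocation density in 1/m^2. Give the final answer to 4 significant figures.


rho = 2N / (L * t)
L = 3.7 um = 3.7e-06 m, t = 222 nm = 2.22e-07 m
rho = 2 * 47 / (3.7e-06 * 2.22e-07)
rho = 1.144e+14 1/m^2


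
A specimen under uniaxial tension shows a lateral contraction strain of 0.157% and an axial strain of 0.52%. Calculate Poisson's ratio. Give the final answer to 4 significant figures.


nu = -epsilon_lat / epsilon_axial
Lateral strain is contraction (negative), so using magnitudes:
nu = 0.157 / 0.52
nu = 0.3019


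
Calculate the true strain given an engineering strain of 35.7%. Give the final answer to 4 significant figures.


epsilon_true = ln(1 + epsilon_eng)
epsilon_true = ln(1 + 0.357)
epsilon_true = 0.3053


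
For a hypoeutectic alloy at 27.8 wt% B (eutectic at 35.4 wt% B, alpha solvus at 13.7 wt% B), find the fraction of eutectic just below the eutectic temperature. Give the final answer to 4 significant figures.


f_primary = (C_e - C0) / (C_e - C_alpha_max)
f_primary = (35.4 - 27.8) / (35.4 - 13.7)
f_primary = 0.35023
f_eutectic = 1 - 0.35023 = 0.6498


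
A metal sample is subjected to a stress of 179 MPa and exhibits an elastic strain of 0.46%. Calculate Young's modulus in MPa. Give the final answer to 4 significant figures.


E = sigma / epsilon
epsilon = 0.46% = 4.6e-03
E = 179 / 4.6e-03
E = 38910 MPa


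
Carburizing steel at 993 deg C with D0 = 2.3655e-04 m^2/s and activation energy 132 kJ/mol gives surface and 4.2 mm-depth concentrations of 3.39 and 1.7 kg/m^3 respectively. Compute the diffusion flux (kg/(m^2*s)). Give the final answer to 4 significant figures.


Step 1: D = D0 * exp(-Qd/(R*T))
T = 993 + 273.15 = 1266.15 K
D = 2.3655e-04 * exp(-132e3 / (8.314 * 1266.15)) = 8.47434e-10 m^2/s
Step 2: J = D * (C1 - C2) / dx
J = 8.47434e-10 * (3.39 - 1.7) / 4.2e-03
J = 3.41e-07 kg/(m^2*s)


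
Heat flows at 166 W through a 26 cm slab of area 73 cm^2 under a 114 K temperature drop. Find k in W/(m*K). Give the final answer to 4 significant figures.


k = Q*L / (A*dT)
L = 0.26 m, A = 7.3e-03 m^2
k = 166 * 0.26 / (7.3e-03 * 114)
k = 51.86 W/(m*K)


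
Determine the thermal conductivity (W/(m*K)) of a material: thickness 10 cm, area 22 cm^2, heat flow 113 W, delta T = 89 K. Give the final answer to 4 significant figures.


k = Q*L / (A*dT)
L = 0.1 m, A = 2.2e-03 m^2
k = 113 * 0.1 / (2.2e-03 * 89)
k = 57.71 W/(m*K)


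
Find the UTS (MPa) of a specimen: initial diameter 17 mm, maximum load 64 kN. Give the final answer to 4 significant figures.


A0 = pi*(d/2)^2 = pi*(17/2)^2 = 226.98 mm^2
UTS = F_max / A0 = 64*1000 / 226.98
UTS = 282 MPa


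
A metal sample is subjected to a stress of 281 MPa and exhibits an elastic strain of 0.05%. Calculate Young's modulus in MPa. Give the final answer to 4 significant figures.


E = sigma / epsilon
epsilon = 0.05% = 5e-04
E = 281 / 5e-04
E = 562000 MPa


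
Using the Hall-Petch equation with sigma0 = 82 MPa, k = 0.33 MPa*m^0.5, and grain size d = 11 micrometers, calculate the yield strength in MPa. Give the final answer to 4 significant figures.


sigma_y = sigma0 + k / sqrt(d)
d = 11 um = 1.1e-05 m
sigma_y = 82 + 0.33 / sqrt(1.1e-05)
sigma_y = 181.5 MPa


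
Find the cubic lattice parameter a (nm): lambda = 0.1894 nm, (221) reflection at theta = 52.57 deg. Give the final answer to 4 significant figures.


d = lambda / (2*sin(theta))
d = 0.1894 / (2*sin(52.57 deg))
d = 0.119255 nm
a = d * sqrt(h^2+k^2+l^2) = 0.119255 * sqrt(9)
a = 0.3578 nm


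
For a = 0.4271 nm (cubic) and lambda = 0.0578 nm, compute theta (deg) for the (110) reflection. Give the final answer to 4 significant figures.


d = a / sqrt(h^2+k^2+l^2)
d = 0.4271 / sqrt(2) = 0.302005 nm
lambda = 2*d*sin(theta)  =>  sin(theta) = lambda / (2*d)
sin(theta) = 0.0578 / (2 * 0.302005) = 0.0956937
theta = 5.491 deg


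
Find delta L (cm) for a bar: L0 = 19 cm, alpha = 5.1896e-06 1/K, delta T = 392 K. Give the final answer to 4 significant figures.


dL = L0 * alpha * dT
dL = 19 * 5.1896e-06 * 392
dL = 0.03865 cm


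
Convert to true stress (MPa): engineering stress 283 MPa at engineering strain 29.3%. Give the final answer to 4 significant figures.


sigma_true = sigma_eng * (1 + epsilon_eng)
sigma_true = 283 * (1 + 0.293)
sigma_true = 365.9 MPa


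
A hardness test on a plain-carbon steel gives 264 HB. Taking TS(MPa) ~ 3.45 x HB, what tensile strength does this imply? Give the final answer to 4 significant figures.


TS (MPa) = 3.45 * HB
TS = 3.45 * 264
TS = 910.8 MPa


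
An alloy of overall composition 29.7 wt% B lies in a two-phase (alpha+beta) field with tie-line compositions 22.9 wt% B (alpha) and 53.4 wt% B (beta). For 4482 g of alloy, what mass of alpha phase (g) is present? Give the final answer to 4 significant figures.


f_alpha = (C_beta - C0) / (C_beta - C_alpha)
f_alpha = (53.4 - 29.7) / (53.4 - 22.9) = 0.777049
m_alpha = f_alpha * m_total = 0.777049 * 4482 = 3483 g


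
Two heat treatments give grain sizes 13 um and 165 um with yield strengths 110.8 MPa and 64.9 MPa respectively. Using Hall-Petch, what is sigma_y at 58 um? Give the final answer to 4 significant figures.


sigma_y = sigma0 + k / sqrt(d)
1/sqrt(d1) = 1/sqrt(1.3e-05) = 277.35;  1/sqrt(d2) = 77.8499
k = (sigma1 - sigma2) / (1/sqrt(d1) - 1/sqrt(d2)) = (110.8 - 64.9) / (277.35 - 77.8499) = 0.230075 MPa*m^0.5
sigma0 = sigma1 - k/sqrt(d1) = 110.8 - 0.230075*277.35 = 46.9887 MPa
sigma_y(d3) = 46.9887 + 0.230075 / sqrt(5.8e-05) = 77.2 MPa


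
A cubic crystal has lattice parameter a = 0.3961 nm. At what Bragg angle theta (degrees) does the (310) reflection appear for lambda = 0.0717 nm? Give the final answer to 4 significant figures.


d = a / sqrt(h^2+k^2+l^2)
d = 0.3961 / sqrt(10) = 0.125258 nm
lambda = 2*d*sin(theta)  =>  sin(theta) = lambda / (2*d)
sin(theta) = 0.0717 / (2 * 0.125258) = 0.28621
theta = 16.63 deg


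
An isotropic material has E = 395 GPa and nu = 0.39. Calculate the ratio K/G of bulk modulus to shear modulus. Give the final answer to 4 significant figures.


G = E / (2*(1+nu))
G = 395 / (2*(1+0.39)) = 142.086 GPa
K = E / (3*(1-2*nu))
K = 395 / (3*(1-2*0.39)) = 598.485 GPa
K/G = 598.485 / 142.086 = 4.212


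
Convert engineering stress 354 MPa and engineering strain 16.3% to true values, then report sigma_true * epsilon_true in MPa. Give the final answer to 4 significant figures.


sigma_true = sigma_eng * (1 + epsilon_eng)
sigma_true = 354 * (1 + 0.163) = 411.702 MPa
epsilon_true = ln(1 + epsilon_eng)
epsilon_true = ln(1 + 0.163) = 0.151003
sigma_true * epsilon_true = 411.702 * 0.151003 = 62.17 MPa


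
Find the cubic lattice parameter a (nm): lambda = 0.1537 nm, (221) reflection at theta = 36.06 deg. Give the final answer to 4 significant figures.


d = lambda / (2*sin(theta))
d = 0.1537 / (2*sin(36.06 deg))
d = 0.130557 nm
a = d * sqrt(h^2+k^2+l^2) = 0.130557 * sqrt(9)
a = 0.3917 nm


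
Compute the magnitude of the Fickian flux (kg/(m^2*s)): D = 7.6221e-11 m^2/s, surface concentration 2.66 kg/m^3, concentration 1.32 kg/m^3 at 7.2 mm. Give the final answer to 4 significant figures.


J = -D * (dC/dx) = D * (C1 - C2) / dx
J = 7.6221e-11 * (2.66 - 1.32) / 7.2e-03
J = 1.419e-08 kg/(m^2*s)


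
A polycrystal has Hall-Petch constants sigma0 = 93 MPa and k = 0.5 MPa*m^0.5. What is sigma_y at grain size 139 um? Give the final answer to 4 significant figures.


sigma_y = sigma0 + k / sqrt(d)
d = 139 um = 1.39e-04 m
sigma_y = 93 + 0.5 / sqrt(1.39e-04)
sigma_y = 135.4 MPa


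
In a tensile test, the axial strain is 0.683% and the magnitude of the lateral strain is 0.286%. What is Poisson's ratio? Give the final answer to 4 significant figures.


nu = -epsilon_lat / epsilon_axial
Lateral strain is contraction (negative), so using magnitudes:
nu = 0.286 / 0.683
nu = 0.4187


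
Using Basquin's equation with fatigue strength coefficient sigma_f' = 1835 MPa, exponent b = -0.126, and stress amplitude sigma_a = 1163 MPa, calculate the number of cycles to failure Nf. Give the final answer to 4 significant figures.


sigma_a = sigma_f' * (2*Nf)^b
2*Nf = (sigma_a / sigma_f')^(1/b)
2*Nf = (1163 / 1835)^(1/-0.126)
2*Nf = 37.3143
Nf = 18.66 cycles


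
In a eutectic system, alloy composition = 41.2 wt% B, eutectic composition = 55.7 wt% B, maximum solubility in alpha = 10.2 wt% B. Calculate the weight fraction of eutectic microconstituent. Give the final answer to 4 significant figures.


f_primary = (C_e - C0) / (C_e - C_alpha_max)
f_primary = (55.7 - 41.2) / (55.7 - 10.2)
f_primary = 0.318681
f_eutectic = 1 - 0.318681 = 0.6813


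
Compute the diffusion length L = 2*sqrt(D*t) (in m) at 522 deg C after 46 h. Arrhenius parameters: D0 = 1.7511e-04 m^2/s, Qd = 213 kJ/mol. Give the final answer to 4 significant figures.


Step 1: D = D0 * exp(-Qd/(R*T))
T = 795.15 K
D = 1.7511e-04 * exp(-213e3 / (8.314 * 795.15)) = 1.78035e-18 m^2/s
Step 2: L = 2*sqrt(D*t)
t = 46 h = 165600 s
L = 2*sqrt(1.78035e-18 * 165600) = 1.086e-06 m


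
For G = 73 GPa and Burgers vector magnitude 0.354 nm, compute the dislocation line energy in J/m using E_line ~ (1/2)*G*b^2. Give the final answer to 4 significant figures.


E = G*b^2/2
b = 0.354 nm = 3.54e-10 m
G = 73 GPa = 7.3e+10 Pa
E = 0.5 * 7.3e+10 * (3.54e-10)^2
E = 4.574e-09 J/m


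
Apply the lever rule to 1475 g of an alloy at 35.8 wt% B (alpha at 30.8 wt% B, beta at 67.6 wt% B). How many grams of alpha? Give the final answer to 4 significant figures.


f_alpha = (C_beta - C0) / (C_beta - C_alpha)
f_alpha = (67.6 - 35.8) / (67.6 - 30.8) = 0.86413
m_alpha = f_alpha * m_total = 0.86413 * 1475 = 1275 g


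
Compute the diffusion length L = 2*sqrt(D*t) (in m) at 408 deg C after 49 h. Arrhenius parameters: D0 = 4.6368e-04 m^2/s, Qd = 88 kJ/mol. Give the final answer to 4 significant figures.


Step 1: D = D0 * exp(-Qd/(R*T))
T = 681.15 K
D = 4.6368e-04 * exp(-88e3 / (8.314 * 681.15)) = 8.272e-11 m^2/s
Step 2: L = 2*sqrt(D*t)
t = 49 h = 176400 s
L = 2*sqrt(8.272e-11 * 176400) = 7.64e-03 m


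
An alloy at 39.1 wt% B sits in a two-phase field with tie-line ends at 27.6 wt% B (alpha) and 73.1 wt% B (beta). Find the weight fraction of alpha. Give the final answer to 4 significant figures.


f_alpha = (C_beta - C0) / (C_beta - C_alpha)
f_alpha = (73.1 - 39.1) / (73.1 - 27.6)
f_alpha = 0.7473


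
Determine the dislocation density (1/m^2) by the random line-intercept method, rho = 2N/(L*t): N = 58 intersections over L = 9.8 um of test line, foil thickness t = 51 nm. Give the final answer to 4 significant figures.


rho = 2N / (L * t)
L = 9.8 um = 9.8e-06 m, t = 51 nm = 5.1e-08 m
rho = 2 * 58 / (9.8e-06 * 5.1e-08)
rho = 2.321e+14 1/m^2


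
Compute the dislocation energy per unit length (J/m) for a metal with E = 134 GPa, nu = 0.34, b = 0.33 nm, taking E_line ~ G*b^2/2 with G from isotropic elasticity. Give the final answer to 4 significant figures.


Step 1: G = E / (2*(1+nu))
G = 134 / (2*(1+0.34)) = 50 GPa = 5e+10 Pa
Step 2: E_line = G*b^2/2
b = 0.33 nm = 3.3e-10 m
E_line = 0.5 * 5e+10 * (3.3e-10)^2 = 2.723e-09 J/m


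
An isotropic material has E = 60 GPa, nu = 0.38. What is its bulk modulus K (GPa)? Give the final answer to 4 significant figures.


K = E / (3*(1-2*nu))
K = 60 / (3*(1-2*0.38))
K = 83.33 GPa


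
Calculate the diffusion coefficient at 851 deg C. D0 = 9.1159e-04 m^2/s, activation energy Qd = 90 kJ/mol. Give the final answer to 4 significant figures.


D = D0 * exp(-Qd / (R*T))
T = 1124.15 K
D = 9.1159e-04 * exp(-90e3 / (8.314 * 1124.15))
D = 5.994e-08 m^2/s


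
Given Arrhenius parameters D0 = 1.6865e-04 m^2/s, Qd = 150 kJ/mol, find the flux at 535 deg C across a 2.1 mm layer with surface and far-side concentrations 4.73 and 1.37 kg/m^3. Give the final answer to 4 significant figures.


Step 1: D = D0 * exp(-Qd/(R*T))
T = 535 + 273.15 = 808.15 K
D = 1.6865e-04 * exp(-150e3 / (8.314 * 808.15)) = 3.39947e-14 m^2/s
Step 2: J = D * (C1 - C2) / dx
J = 3.39947e-14 * (4.73 - 1.37) / 2.1e-03
J = 5.439e-11 kg/(m^2*s)


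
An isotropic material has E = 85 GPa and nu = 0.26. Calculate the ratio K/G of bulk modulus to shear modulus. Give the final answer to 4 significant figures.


G = E / (2*(1+nu))
G = 85 / (2*(1+0.26)) = 33.7302 GPa
K = E / (3*(1-2*nu))
K = 85 / (3*(1-2*0.26)) = 59.0278 GPa
K/G = 59.0278 / 33.7302 = 1.75


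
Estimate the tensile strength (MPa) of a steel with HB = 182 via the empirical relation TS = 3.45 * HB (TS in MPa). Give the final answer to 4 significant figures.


TS (MPa) = 3.45 * HB
TS = 3.45 * 182
TS = 627.9 MPa


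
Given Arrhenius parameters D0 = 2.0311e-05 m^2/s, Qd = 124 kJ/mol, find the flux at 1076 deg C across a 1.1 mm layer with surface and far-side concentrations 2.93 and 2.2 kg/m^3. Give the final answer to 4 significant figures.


Step 1: D = D0 * exp(-Qd/(R*T))
T = 1076 + 273.15 = 1349.15 K
D = 2.0311e-05 * exp(-124e3 / (8.314 * 1349.15)) = 3.21134e-10 m^2/s
Step 2: J = D * (C1 - C2) / dx
J = 3.21134e-10 * (2.93 - 2.2) / 1.1e-03
J = 2.131e-07 kg/(m^2*s)


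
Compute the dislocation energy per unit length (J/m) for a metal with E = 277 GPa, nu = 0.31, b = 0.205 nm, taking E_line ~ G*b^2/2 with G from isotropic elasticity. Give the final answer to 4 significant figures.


Step 1: G = E / (2*(1+nu))
G = 277 / (2*(1+0.31)) = 105.725 GPa = 1.05725e+11 Pa
Step 2: E_line = G*b^2/2
b = 0.205 nm = 2.05e-10 m
E_line = 0.5 * 1.05725e+11 * (2.05e-10)^2 = 2.222e-09 J/m


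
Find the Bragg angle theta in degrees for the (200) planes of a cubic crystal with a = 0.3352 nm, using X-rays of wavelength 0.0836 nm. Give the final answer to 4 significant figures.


d = a / sqrt(h^2+k^2+l^2)
d = 0.3352 / sqrt(4) = 0.1676 nm
lambda = 2*d*sin(theta)  =>  sin(theta) = lambda / (2*d)
sin(theta) = 0.0836 / (2 * 0.1676) = 0.249403
theta = 14.44 deg


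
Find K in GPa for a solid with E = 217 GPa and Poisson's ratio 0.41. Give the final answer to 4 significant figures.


K = E / (3*(1-2*nu))
K = 217 / (3*(1-2*0.41))
K = 401.9 GPa


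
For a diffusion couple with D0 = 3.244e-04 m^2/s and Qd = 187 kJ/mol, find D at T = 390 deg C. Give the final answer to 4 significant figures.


D = D0 * exp(-Qd / (R*T))
T = 663.15 K
D = 3.244e-04 * exp(-187e3 / (8.314 * 663.15))
D = 6.04e-19 m^2/s


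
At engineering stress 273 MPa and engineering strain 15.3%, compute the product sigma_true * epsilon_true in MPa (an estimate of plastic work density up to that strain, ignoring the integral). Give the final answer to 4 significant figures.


sigma_true = sigma_eng * (1 + epsilon_eng)
sigma_true = 273 * (1 + 0.153) = 314.769 MPa
epsilon_true = ln(1 + epsilon_eng)
epsilon_true = ln(1 + 0.153) = 0.142367
sigma_true * epsilon_true = 314.769 * 0.142367 = 44.81 MPa


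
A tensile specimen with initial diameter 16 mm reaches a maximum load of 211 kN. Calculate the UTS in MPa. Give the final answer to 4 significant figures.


A0 = pi*(d/2)^2 = pi*(16/2)^2 = 201.062 mm^2
UTS = F_max / A0 = 211*1000 / 201.062
UTS = 1049 MPa


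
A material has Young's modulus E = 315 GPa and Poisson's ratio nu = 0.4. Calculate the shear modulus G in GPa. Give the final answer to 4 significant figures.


G = E / (2*(1+nu))
G = 315 / (2*(1+0.4))
G = 112.5 GPa


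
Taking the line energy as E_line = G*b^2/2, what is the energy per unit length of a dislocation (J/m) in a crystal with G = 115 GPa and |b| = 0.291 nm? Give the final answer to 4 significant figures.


E = G*b^2/2
b = 0.291 nm = 2.91e-10 m
G = 115 GPa = 1.15e+11 Pa
E = 0.5 * 1.15e+11 * (2.91e-10)^2
E = 4.869e-09 J/m


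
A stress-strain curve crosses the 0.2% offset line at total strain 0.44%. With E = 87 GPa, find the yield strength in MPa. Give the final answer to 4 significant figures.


Offset strain = 0.002
Elastic strain at yield = total_strain - offset = 4.4e-03 - 0.002 = 2.4e-03
sigma_y = E * elastic_strain = 87000 * 2.4e-03
sigma_y = 208.8 MPa


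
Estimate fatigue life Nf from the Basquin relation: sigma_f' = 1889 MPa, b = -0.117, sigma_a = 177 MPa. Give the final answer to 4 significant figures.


sigma_a = sigma_f' * (2*Nf)^b
2*Nf = (sigma_a / sigma_f')^(1/b)
2*Nf = (177 / 1889)^(1/-0.117)
2*Nf = 6.1452e+08
Nf = 3.073e+08 cycles


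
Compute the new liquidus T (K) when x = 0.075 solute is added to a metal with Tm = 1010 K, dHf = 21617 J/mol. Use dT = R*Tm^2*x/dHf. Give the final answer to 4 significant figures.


dT = R*Tm^2*x / dHf
dT = 8.314 * 1010^2 * 0.075 / 21617
dT = 29.4251 K
T_new = 1010 - 29.4251 = 980.6 K


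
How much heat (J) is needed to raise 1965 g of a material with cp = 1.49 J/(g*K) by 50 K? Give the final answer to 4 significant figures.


Q = m * cp * dT
Q = 1965 * 1.49 * 50
Q = 146400 J


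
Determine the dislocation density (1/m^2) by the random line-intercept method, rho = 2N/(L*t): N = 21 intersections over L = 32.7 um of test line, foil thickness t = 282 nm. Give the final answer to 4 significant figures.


rho = 2N / (L * t)
L = 32.7 um = 3.27e-05 m, t = 282 nm = 2.82e-07 m
rho = 2 * 21 / (3.27e-05 * 2.82e-07)
rho = 4.555e+12 1/m^2


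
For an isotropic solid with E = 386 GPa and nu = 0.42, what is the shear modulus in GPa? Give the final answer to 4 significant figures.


G = E / (2*(1+nu))
G = 386 / (2*(1+0.42))
G = 135.9 GPa


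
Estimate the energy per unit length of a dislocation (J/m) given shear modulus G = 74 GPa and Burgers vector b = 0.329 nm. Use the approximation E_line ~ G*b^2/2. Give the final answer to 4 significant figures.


E = G*b^2/2
b = 0.329 nm = 3.29e-10 m
G = 74 GPa = 7.4e+10 Pa
E = 0.5 * 7.4e+10 * (3.29e-10)^2
E = 4.005e-09 J/m


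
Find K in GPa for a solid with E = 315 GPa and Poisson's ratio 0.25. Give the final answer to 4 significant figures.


K = E / (3*(1-2*nu))
K = 315 / (3*(1-2*0.25))
K = 210 GPa


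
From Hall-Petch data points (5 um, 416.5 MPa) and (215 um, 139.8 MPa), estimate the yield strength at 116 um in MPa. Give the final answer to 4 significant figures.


sigma_y = sigma0 + k / sqrt(d)
1/sqrt(d1) = 1/sqrt(5e-06) = 447.214;  1/sqrt(d2) = 68.1994
k = (sigma1 - sigma2) / (1/sqrt(d1) - 1/sqrt(d2)) = (416.5 - 139.8) / (447.214 - 68.1994) = 0.730052 MPa*m^0.5
sigma0 = sigma1 - k/sqrt(d1) = 416.5 - 0.730052*447.214 = 90.0109 MPa
sigma_y(d3) = 90.0109 + 0.730052 / sqrt(1.16e-04) = 157.8 MPa


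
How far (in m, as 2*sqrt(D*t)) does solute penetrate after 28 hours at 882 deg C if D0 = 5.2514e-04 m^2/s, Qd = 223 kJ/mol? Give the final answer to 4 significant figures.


Step 1: D = D0 * exp(-Qd/(R*T))
T = 1155.15 K
D = 5.2514e-04 * exp(-223e3 / (8.314 * 1155.15)) = 4.32604e-14 m^2/s
Step 2: L = 2*sqrt(D*t)
t = 28 h = 100800 s
L = 2*sqrt(4.32604e-14 * 100800) = 1.321e-04 m


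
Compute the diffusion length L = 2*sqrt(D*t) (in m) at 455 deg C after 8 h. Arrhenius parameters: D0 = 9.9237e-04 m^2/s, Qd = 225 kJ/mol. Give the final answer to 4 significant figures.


Step 1: D = D0 * exp(-Qd/(R*T))
T = 728.15 K
D = 9.9237e-04 * exp(-225e3 / (8.314 * 728.15)) = 7.16916e-20 m^2/s
Step 2: L = 2*sqrt(D*t)
t = 8 h = 28800 s
L = 2*sqrt(7.16916e-20 * 28800) = 9.088e-08 m


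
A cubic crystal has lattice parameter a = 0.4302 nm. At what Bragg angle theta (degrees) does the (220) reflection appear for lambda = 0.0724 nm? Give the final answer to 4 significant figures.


d = a / sqrt(h^2+k^2+l^2)
d = 0.4302 / sqrt(8) = 0.152099 nm
lambda = 2*d*sin(theta)  =>  sin(theta) = lambda / (2*d)
sin(theta) = 0.0724 / (2 * 0.152099) = 0.238003
theta = 13.77 deg


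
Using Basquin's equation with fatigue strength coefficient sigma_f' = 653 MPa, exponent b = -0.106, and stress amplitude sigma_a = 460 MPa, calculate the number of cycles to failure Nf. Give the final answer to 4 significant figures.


sigma_a = sigma_f' * (2*Nf)^b
2*Nf = (sigma_a / sigma_f')^(1/b)
2*Nf = (460 / 653)^(1/-0.106)
2*Nf = 27.2538
Nf = 13.63 cycles


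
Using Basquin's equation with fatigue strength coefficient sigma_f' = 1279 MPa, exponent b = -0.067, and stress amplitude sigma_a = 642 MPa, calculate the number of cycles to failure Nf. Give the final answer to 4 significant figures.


sigma_a = sigma_f' * (2*Nf)^b
2*Nf = (sigma_a / sigma_f')^(1/b)
2*Nf = (642 / 1279)^(1/-0.067)
2*Nf = 29355.8
Nf = 14680 cycles


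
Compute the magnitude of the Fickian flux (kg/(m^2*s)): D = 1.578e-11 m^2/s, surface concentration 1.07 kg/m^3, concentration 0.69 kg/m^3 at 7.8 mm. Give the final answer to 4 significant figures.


J = -D * (dC/dx) = D * (C1 - C2) / dx
J = 1.578e-11 * (1.07 - 0.69) / 7.8e-03
J = 7.688e-10 kg/(m^2*s)


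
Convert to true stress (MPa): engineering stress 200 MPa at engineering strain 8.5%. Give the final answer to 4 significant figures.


sigma_true = sigma_eng * (1 + epsilon_eng)
sigma_true = 200 * (1 + 0.085)
sigma_true = 217 MPa


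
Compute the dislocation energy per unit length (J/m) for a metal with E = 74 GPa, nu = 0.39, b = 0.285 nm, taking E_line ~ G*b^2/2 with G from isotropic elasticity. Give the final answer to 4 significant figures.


Step 1: G = E / (2*(1+nu))
G = 74 / (2*(1+0.39)) = 26.6187 GPa = 2.66187e+10 Pa
Step 2: E_line = G*b^2/2
b = 0.285 nm = 2.85e-10 m
E_line = 0.5 * 2.66187e+10 * (2.85e-10)^2 = 1.081e-09 J/m


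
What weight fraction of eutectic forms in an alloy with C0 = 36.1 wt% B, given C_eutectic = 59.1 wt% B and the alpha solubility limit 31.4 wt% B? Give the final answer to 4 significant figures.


f_primary = (C_e - C0) / (C_e - C_alpha_max)
f_primary = (59.1 - 36.1) / (59.1 - 31.4)
f_primary = 0.830325
f_eutectic = 1 - 0.830325 = 0.1697


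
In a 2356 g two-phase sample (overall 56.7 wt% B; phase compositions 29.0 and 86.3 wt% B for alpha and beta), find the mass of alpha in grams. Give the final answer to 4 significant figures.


f_alpha = (C_beta - C0) / (C_beta - C_alpha)
f_alpha = (86.3 - 56.7) / (86.3 - 29.0) = 0.516579
m_alpha = f_alpha * m_total = 0.516579 * 2356 = 1217 g


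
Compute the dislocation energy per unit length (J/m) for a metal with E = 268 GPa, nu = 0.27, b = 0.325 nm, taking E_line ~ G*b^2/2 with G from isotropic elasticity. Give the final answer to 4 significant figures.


Step 1: G = E / (2*(1+nu))
G = 268 / (2*(1+0.27)) = 105.512 GPa = 1.05512e+11 Pa
Step 2: E_line = G*b^2/2
b = 0.325 nm = 3.25e-10 m
E_line = 0.5 * 1.05512e+11 * (3.25e-10)^2 = 5.572e-09 J/m


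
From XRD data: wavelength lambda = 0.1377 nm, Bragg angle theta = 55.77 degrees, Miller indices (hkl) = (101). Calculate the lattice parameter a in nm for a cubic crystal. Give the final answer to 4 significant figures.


d = lambda / (2*sin(theta))
d = 0.1377 / (2*sin(55.77 deg))
d = 0.0832743 nm
a = d * sqrt(h^2+k^2+l^2) = 0.0832743 * sqrt(2)
a = 0.1178 nm


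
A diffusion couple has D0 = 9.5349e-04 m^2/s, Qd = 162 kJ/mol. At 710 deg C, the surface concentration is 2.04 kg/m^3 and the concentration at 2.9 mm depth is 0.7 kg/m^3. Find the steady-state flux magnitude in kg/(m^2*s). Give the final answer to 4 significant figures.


Step 1: D = D0 * exp(-Qd/(R*T))
T = 710 + 273.15 = 983.15 K
D = 9.5349e-04 * exp(-162e3 / (8.314 * 983.15)) = 2.35486e-12 m^2/s
Step 2: J = D * (C1 - C2) / dx
J = 2.35486e-12 * (2.04 - 0.7) / 2.9e-03
J = 1.088e-09 kg/(m^2*s)
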